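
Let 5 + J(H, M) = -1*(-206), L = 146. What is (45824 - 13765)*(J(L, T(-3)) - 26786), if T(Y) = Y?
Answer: -852288515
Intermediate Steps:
J(H, M) = 201 (J(H, M) = -5 - 1*(-206) = -5 + 206 = 201)
(45824 - 13765)*(J(L, T(-3)) - 26786) = (45824 - 13765)*(201 - 26786) = 32059*(-26585) = -852288515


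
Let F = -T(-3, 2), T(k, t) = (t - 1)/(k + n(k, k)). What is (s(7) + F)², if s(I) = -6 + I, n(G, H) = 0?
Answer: 16/9 ≈ 1.7778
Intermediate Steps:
T(k, t) = (-1 + t)/k (T(k, t) = (t - 1)/(k + 0) = (-1 + t)/k)
F = ⅓ (F = -(-1 + 2)/(-3) = -(-1)/3 = -1*(-⅓) = ⅓ ≈ 0.33333)
(s(7) + F)² = ((-6 + 7) + ⅓)² = (1 + ⅓)² = (4/3)² = 16/9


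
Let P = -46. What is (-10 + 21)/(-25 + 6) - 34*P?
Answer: 29705/19 ≈ 1563.4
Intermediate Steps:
(-10 + 21)/(-25 + 6) - 34*P = (-10 + 21)/(-25 + 6) - 34*(-46) = 11/(-19) + 1564 = 11*(-1/19) + 1564 = -11/19 + 1564 = 29705/19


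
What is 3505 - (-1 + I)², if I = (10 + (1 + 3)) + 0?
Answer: 3336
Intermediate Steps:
I = 14 (I = (10 + 4) + 0 = 14 + 0 = 14)
3505 - (-1 + I)² = 3505 - (-1 + 14)² = 3505 - 1*13² = 3505 - 1*169 = 3505 - 169 = 3336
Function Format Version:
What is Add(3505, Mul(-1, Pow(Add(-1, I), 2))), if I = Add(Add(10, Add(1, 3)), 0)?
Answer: 3336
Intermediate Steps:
I = 14 (I = Add(Add(10, 4), 0) = Add(14, 0) = 14)
Add(3505, Mul(-1, Pow(Add(-1, I), 2))) = Add(3505, Mul(-1, Pow(Add(-1, 14), 2))) = Add(3505, Mul(-1, Pow(13, 2))) = Add(3505, Mul(-1, 169)) = Add(3505, -169) = 3336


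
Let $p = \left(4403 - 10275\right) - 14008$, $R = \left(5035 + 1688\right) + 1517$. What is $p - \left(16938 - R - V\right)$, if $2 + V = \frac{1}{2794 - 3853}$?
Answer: $- \frac{30266221}{1059} \approx -28580.0$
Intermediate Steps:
$R = 8240$ ($R = 6723 + 1517 = 8240$)
$V = - \frac{2119}{1059}$ ($V = -2 + \frac{1}{2794 - 3853} = -2 + \frac{1}{-1059} = -2 - \frac{1}{1059} = - \frac{2119}{1059} \approx -2.0009$)
$p = -19880$ ($p = \left(4403 - 10275\right) - 14008 = -5872 - 14008 = -19880$)
$p - \left(16938 - R - V\right) = -19880 + \left(\left(8240 - \frac{2119}{1059}\right) - 16938\right) = -19880 + \left(\frac{8724041}{1059} - 16938\right) = -19880 - \frac{9213301}{1059} = - \frac{30266221}{1059}$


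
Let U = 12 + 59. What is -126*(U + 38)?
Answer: -13734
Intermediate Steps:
U = 71
-126*(U + 38) = -126*(71 + 38) = -126*109 = -13734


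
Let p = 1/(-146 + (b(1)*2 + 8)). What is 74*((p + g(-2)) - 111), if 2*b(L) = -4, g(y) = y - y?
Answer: -583231/71 ≈ -8214.5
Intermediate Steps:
g(y) = 0
b(L) = -2 (b(L) = (½)*(-4) = -2)
p = -1/142 (p = 1/(-146 + (-2*2 + 8)) = 1/(-146 + (-4 + 8)) = 1/(-146 + 4) = 1/(-142) = -1/142 ≈ -0.0070423)
74*((p + g(-2)) - 111) = 74*((-1/142 + 0) - 111) = 74*(-1/142 - 111) = 74*(-15763/142) = -583231/71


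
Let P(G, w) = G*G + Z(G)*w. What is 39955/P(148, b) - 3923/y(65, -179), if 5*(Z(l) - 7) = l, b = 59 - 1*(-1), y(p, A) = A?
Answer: 20339249/862780 ≈ 23.574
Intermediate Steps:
b = 60 (b = 59 + 1 = 60)
Z(l) = 7 + l/5
P(G, w) = G**2 + w*(7 + G/5) (P(G, w) = G*G + (7 + G/5)*w = G**2 + w*(7 + G/5))
39955/P(148, b) - 3923/y(65, -179) = 39955/(148**2 + (1/5)*60*(35 + 148)) - 3923/(-179) = 39955/(21904 + (1/5)*60*183) - 3923*(-1/179) = 39955/(21904 + 2196) + 3923/179 = 39955/24100 + 3923/179 = 39955*(1/24100) + 3923/179 = 7991/4820 + 3923/179 = 20339249/862780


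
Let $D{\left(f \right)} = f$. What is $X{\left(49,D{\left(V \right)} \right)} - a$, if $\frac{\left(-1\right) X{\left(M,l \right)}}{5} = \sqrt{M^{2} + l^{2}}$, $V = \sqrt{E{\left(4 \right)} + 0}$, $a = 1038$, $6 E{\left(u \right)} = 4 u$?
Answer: $-1038 - \frac{5 \sqrt{21633}}{3} \approx -1283.1$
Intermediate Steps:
$E{\left(u \right)} = \frac{2 u}{3}$ ($E{\left(u \right)} = \frac{4 u}{6} = \frac{2 u}{3}$)
$V = \frac{2 \sqrt{6}}{3}$ ($V = \sqrt{\frac{2}{3} \cdot 4 + 0} = \sqrt{\frac{8}{3} + 0} = \sqrt{\frac{8}{3}} = \frac{2 \sqrt{6}}{3} \approx 1.633$)
$X{\left(M,l \right)} = - 5 \sqrt{M^{2} + l^{2}}$
$X{\left(49,D{\left(V \right)} \right)} - a = - 5 \sqrt{49^{2} + \left(\frac{2 \sqrt{6}}{3}\right)^{2}} - 1038 = - 5 \sqrt{2401 + \frac{8}{3}} - 1038 = - 5 \sqrt{\frac{7211}{3}} - 1038 = - 5 \frac{\sqrt{21633}}{3} - 1038 = - \frac{5 \sqrt{21633}}{3} - 1038 = -1038 - \frac{5 \sqrt{21633}}{3}$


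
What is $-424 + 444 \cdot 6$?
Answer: $2240$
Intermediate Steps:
$-424 + 444 \cdot 6 = -424 + 2664 = 2240$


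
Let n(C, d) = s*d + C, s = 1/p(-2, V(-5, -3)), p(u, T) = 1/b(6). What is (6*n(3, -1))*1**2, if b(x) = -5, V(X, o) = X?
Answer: 48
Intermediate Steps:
p(u, T) = -1/5 (p(u, T) = 1/(-5) = -1/5)
s = -5 (s = 1/(-1/5) = -5)
n(C, d) = C - 5*d (n(C, d) = -5*d + C = C - 5*d)
(6*n(3, -1))*1**2 = (6*(3 - 5*(-1)))*1**2 = (6*(3 + 5))*1 = (6*8)*1 = 48*1 = 48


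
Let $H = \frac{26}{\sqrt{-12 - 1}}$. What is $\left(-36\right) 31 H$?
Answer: $2232 i \sqrt{13} \approx 8047.6 i$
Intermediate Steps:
$H = - 2 i \sqrt{13}$ ($H = \frac{26}{\sqrt{-13}} = \frac{26}{i \sqrt{13}} = 26 \left(- \frac{i \sqrt{13}}{13}\right) = - 2 i \sqrt{13} \approx - 7.2111 i$)
$\left(-36\right) 31 H = \left(-36\right) 31 \left(- 2 i \sqrt{13}\right) = - 1116 \left(- 2 i \sqrt{13}\right) = 2232 i \sqrt{13}$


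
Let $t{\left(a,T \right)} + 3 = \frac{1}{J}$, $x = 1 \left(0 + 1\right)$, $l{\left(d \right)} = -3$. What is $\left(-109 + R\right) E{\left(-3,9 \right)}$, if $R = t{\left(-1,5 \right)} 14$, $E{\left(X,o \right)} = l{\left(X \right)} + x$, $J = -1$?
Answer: $330$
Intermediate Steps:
$x = 1$ ($x = 1 \cdot 1 = 1$)
$t{\left(a,T \right)} = -4$ ($t{\left(a,T \right)} = -3 + \frac{1}{-1} = -3 - 1 = -4$)
$E{\left(X,o \right)} = -2$ ($E{\left(X,o \right)} = -3 + 1 = -2$)
$R = -56$ ($R = \left(-4\right) 14 = -56$)
$\left(-109 + R\right) E{\left(-3,9 \right)} = \left(-109 - 56\right) \left(-2\right) = \left(-165\right) \left(-2\right) = 330$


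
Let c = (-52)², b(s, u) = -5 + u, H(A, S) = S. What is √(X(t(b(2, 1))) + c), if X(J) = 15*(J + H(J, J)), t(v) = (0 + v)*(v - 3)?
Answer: 2*√886 ≈ 59.531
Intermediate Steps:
t(v) = v*(-3 + v)
X(J) = 30*J (X(J) = 15*(J + J) = 15*(2*J) = 30*J)
c = 2704
√(X(t(b(2, 1))) + c) = √(30*((-5 + 1)*(-3 + (-5 + 1))) + 2704) = √(30*(-4*(-3 - 4)) + 2704) = √(30*(-4*(-7)) + 2704) = √(30*28 + 2704) = √(840 + 2704) = √3544 = 2*√886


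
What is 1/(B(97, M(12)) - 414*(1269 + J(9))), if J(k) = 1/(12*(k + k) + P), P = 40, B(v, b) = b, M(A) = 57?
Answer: -128/67239759 ≈ -1.9036e-6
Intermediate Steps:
J(k) = 1/(40 + 24*k) (J(k) = 1/(12*(k + k) + 40) = 1/(12*(2*k) + 40) = 1/(24*k + 40) = 1/(40 + 24*k))
1/(B(97, M(12)) - 414*(1269 + J(9))) = 1/(57 - 414*(1269 + 1/(8*(5 + 3*9)))) = 1/(57 - 414*(1269 + 1/(8*(5 + 27)))) = 1/(57 - 414*(1269 + (⅛)/32)) = 1/(57 - 414*(1269 + (⅛)*(1/32))) = 1/(57 - 414*(1269 + 1/256)) = 1/(57 - 414*324865/256) = 1/(57 - 67247055/128) = 1/(-67239759/128) = -128/67239759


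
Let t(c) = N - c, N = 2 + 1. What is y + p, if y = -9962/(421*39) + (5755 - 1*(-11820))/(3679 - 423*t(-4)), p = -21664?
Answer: -255112061879/11788842 ≈ -21640.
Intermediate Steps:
N = 3
t(c) = 3 - c
y = 281411209/11788842 (y = -9962/(421*39) + (5755 - 1*(-11820))/(3679 - 423*(3 - 1*(-4))) = -9962/16419 + (5755 + 11820)/(3679 - 423*(3 + 4)) = -9962*1/16419 + 17575/(3679 - 423*7) = -9962/16419 + 17575/(3679 - 1*2961) = -9962/16419 + 17575/(3679 - 2961) = -9962/16419 + 17575/718 = 281411209/11788842 ≈ 23.871)
y + p = 281411209/11788842 - 21664 = -255112061879/11788842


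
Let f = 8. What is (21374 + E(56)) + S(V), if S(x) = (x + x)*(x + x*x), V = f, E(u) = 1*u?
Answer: 22582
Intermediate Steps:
E(u) = u
V = 8
S(x) = 2*x*(x + x²) (S(x) = (2*x)*(x + x²) = 2*x*(x + x²))
(21374 + E(56)) + S(V) = (21374 + 56) + 2*8²*(1 + 8) = 21430 + 2*64*9 = 21430 + 1152 = 22582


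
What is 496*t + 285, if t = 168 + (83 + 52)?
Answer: 150573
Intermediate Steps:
t = 303 (t = 168 + 135 = 303)
496*t + 285 = 496*303 + 285 = 150288 + 285 = 150573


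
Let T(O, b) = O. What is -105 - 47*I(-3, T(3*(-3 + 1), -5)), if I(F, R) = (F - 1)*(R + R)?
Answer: -2361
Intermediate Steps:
I(F, R) = 2*R*(-1 + F) (I(F, R) = (-1 + F)*(2*R) = 2*R*(-1 + F))
-105 - 47*I(-3, T(3*(-3 + 1), -5)) = -105 - 94*3*(-3 + 1)*(-1 - 3) = -105 - 94*3*(-2)*(-4) = -105 - 94*(-6)*(-4) = -105 - 47*48 = -105 - 2256 = -2361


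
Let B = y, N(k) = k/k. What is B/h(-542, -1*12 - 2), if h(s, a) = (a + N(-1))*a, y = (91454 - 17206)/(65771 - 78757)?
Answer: -18562/590863 ≈ -0.031415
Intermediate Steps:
N(k) = 1
y = -37124/6493 (y = 74248/(-12986) = 74248*(-1/12986) = -37124/6493 ≈ -5.7175)
h(s, a) = a*(1 + a) (h(s, a) = (a + 1)*a = (1 + a)*a = a*(1 + a))
B = -37124/6493 ≈ -5.7175
B/h(-542, -1*12 - 2) = -37124*1/((1 + (-1*12 - 2))*(-1*12 - 2))/6493 = -37124*1/((1 + (-12 - 2))*(-12 - 2))/6493 = -37124*(-1/(14*(1 - 14)))/6493 = -37124/(6493*((-14*(-13)))) = -37124/6493/182 = -37124/6493*1/182 = -18562/590863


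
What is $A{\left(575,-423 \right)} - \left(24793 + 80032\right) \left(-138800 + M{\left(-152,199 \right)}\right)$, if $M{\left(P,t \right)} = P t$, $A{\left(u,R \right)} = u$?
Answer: $17720457175$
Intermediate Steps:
$A{\left(575,-423 \right)} - \left(24793 + 80032\right) \left(-138800 + M{\left(-152,199 \right)}\right) = 575 - \left(24793 + 80032\right) \left(-138800 - 30248\right) = 575 - 104825 \left(-138800 - 30248\right) = 575 - 104825 \left(-169048\right) = 575 - -17720456600 = 575 + 17720456600 = 17720457175$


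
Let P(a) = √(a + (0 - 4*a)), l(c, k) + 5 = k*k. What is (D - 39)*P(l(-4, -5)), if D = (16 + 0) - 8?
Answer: -62*I*√15 ≈ -240.13*I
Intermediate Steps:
l(c, k) = -5 + k² (l(c, k) = -5 + k*k = -5 + k²)
P(a) = √3*√(-a) (P(a) = √(a - 4*a) = √(-3*a) = √3*√(-a))
D = 8 (D = 16 - 8 = 8)
(D - 39)*P(l(-4, -5)) = (8 - 39)*(√3*√(-(-5 + (-5)²))) = -31*√3*√(-(-5 + 25)) = -31*√3*√(-1*20) = -31*√3*√(-20) = -31*√3*2*I*√5 = -62*I*√15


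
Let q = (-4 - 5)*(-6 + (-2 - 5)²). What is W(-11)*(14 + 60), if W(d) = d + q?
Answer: -29452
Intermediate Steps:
q = -387 (q = -9*(-6 + (-7)²) = -9*(-6 + 49) = -9*43 = -387)
W(d) = -387 + d (W(d) = d - 387 = -387 + d)
W(-11)*(14 + 60) = (-387 - 11)*(14 + 60) = -398*74 = -29452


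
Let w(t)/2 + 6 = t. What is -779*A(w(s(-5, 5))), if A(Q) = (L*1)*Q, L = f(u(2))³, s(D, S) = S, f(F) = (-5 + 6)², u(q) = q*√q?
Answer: 1558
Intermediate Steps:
u(q) = q^(3/2)
f(F) = 1 (f(F) = 1² = 1)
w(t) = -12 + 2*t
L = 1 (L = 1³ = 1)
A(Q) = Q (A(Q) = (1*1)*Q = 1*Q = Q)
-779*A(w(s(-5, 5))) = -779*(-12 + 2*5) = -779*(-12 + 10) = -779*(-2) = 1558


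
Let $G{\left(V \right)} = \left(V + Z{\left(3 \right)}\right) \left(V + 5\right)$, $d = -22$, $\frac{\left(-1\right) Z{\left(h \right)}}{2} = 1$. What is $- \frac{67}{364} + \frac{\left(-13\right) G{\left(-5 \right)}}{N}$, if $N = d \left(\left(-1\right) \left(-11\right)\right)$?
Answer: $- \frac{67}{364} \approx -0.18407$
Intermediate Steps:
$Z{\left(h \right)} = -2$ ($Z{\left(h \right)} = \left(-2\right) 1 = -2$)
$N = -242$ ($N = - 22 \left(\left(-1\right) \left(-11\right)\right) = \left(-22\right) 11 = -242$)
$G{\left(V \right)} = \left(-2 + V\right) \left(5 + V\right)$ ($G{\left(V \right)} = \left(V - 2\right) \left(V + 5\right) = \left(-2 + V\right) \left(5 + V\right)$)
$- \frac{67}{364} + \frac{\left(-13\right) G{\left(-5 \right)}}{N} = - \frac{67}{364} + \frac{\left(-13\right) \left(-10 + \left(-5\right)^{2} + 3 \left(-5\right)\right)}{-242} = \left(-67\right) \frac{1}{364} + - 13 \left(-10 + 25 - 15\right) \left(- \frac{1}{242}\right) = - \frac{67}{364} + \left(-13\right) 0 \left(- \frac{1}{242}\right) = - \frac{67}{364} + 0 \left(- \frac{1}{242}\right) = - \frac{67}{364} + 0 = - \frac{67}{364}$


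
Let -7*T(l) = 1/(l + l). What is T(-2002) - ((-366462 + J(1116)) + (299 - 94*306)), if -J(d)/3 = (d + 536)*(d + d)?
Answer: 321108920133/28028 ≈ 1.1457e+7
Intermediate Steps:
J(d) = -6*d*(536 + d) (J(d) = -3*(d + 536)*(d + d) = -3*(536 + d)*2*d = -6*d*(536 + d))
T(l) = -1/(14*l) (T(l) = -1/(7*(l + l)) = -1/(2*l)/7 = -1/(14*l))
T(-2002) - ((-366462 + J(1116)) + (299 - 94*306)) = -1/14/(-2002) - ((-366462 - 6*1116*(536 + 1116)) + (299 - 94*306)) = -1/14*(-1/2002) - ((-366462 - 6*1116*1652) + (299 - 28764)) = 1/28028 - ((-366462 - 11061792) - 28465) = 1/28028 - (-11428254 - 28465) = 1/28028 - 1*(-11456719) = 1/28028 + 11456719 = 321108920133/28028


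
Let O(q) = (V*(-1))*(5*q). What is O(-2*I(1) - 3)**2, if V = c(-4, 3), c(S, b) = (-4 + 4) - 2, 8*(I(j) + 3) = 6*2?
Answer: 0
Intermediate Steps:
I(j) = -3/2 (I(j) = -3 + (6*2)/8 = -3 + (1/8)*12 = -3 + 3/2 = -3/2)
c(S, b) = -2 (c(S, b) = 0 - 2 = -2)
V = -2
O(q) = 10*q (O(q) = (-2*(-1))*(5*q) = 2*(5*q) = 10*q)
O(-2*I(1) - 3)**2 = (10*(-2*(-3/2) - 3))**2 = (10*(3 - 3))**2 = (10*0)**2 = 0**2 = 0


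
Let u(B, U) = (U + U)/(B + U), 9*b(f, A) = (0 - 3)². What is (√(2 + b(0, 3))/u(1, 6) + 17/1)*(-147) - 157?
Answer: -2656 - 343*√3/4 ≈ -2804.5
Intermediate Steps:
b(f, A) = 1 (b(f, A) = (0 - 3)²/9 = (⅑)*(-3)² = (⅑)*9 = 1)
u(B, U) = 2*U/(B + U) (u(B, U) = (2*U)/(B + U) = 2*U/(B + U))
(√(2 + b(0, 3))/u(1, 6) + 17/1)*(-147) - 157 = (√(2 + 1)/((2*6/(1 + 6))) + 17/1)*(-147) - 157 = (√3/((2*6/7)) + 17*1)*(-147) - 157 = (√3/((2*6*(⅐))) + 17)*(-147) - 157 = (√3/(12/7) + 17)*(-147) - 157 = (√3*(7/12) + 17)*(-147) - 157 = (7*√3/12 + 17)*(-147) - 157 = (17 + 7*√3/12)*(-147) - 157 = (-2499 - 343*√3/4) - 157 = -2656 - 343*√3/4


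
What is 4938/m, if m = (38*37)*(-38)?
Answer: -2469/26714 ≈ -0.092423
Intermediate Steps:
m = -53428 (m = 1406*(-38) = -53428)
4938/m = 4938/(-53428) = 4938*(-1/53428) = -2469/26714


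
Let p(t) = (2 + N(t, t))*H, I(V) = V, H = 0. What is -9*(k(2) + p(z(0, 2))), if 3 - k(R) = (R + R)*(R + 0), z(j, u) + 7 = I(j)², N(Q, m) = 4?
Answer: 45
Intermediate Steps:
z(j, u) = -7 + j²
k(R) = 3 - 2*R² (k(R) = 3 - (R + R)*(R + 0) = 3 - 2*R*R = 3 - 2*R²)
p(t) = 0 (p(t) = (2 + 4)*0 = 6*0 = 0)
-9*(k(2) + p(z(0, 2))) = -9*((3 - 2*2²) + 0) = -9*((3 - 2*4) + 0) = -9*((3 - 8) + 0) = -9*(-5 + 0) = -9*(-5) = 45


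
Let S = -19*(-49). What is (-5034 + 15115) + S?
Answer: 11012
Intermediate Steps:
S = 931
(-5034 + 15115) + S = (-5034 + 15115) + 931 = 10081 + 931 = 11012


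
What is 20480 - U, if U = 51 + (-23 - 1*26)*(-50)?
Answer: 17979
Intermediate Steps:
U = 2501 (U = 51 + (-23 - 26)*(-50) = 51 - 49*(-50) = 51 + 2450 = 2501)
20480 - U = 20480 - 1*2501 = 20480 - 2501 = 17979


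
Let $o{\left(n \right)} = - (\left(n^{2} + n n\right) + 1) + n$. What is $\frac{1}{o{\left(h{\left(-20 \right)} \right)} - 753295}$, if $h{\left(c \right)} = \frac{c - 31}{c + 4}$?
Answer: $- \frac{128}{96424081} \approx -1.3275 \cdot 10^{-6}$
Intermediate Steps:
$h{\left(c \right)} = \frac{-31 + c}{4 + c}$
$o{\left(n \right)} = -1 + n - 2 n^{2}$ ($o{\left(n \right)} = - (\left(n^{2} + n^{2}\right) + 1) + n = - (2 n^{2} + 1) + n = - (1 + 2 n^{2}) + n = \left(-1 - 2 n^{2}\right) + n = -1 + n - 2 n^{2}$)
$\frac{1}{o{\left(h{\left(-20 \right)} \right)} - 753295} = \frac{1}{\left(-1 + \frac{-31 - 20}{4 - 20} - 2 \left(\frac{-31 - 20}{4 - 20}\right)^{2}\right) - 753295} = \frac{1}{\left(-1 + \frac{1}{-16} \left(-51\right) - 2 \left(\frac{1}{-16} \left(-51\right)\right)^{2}\right) - 753295} = \frac{1}{\left(-1 - - \frac{51}{16} - 2 \left(\left(- \frac{1}{16}\right) \left(-51\right)\right)^{2}\right) - 753295} = \frac{1}{\left(-1 + \frac{51}{16} - 2 \left(\frac{51}{16}\right)^{2}\right) - 753295} = \frac{1}{\left(-1 + \frac{51}{16} - \frac{2601}{128}\right) - 753295} = \frac{1}{- \frac{2321}{128} - 753295} = \frac{1}{- \frac{96424081}{128}} = - \frac{128}{96424081}$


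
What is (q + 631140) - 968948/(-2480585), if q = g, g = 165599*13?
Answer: 6905768526243/2480585 ≈ 2.7839e+6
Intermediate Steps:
g = 2152787
q = 2152787
(q + 631140) - 968948/(-2480585) = (2152787 + 631140) - 968948/(-2480585) = 2783927 - 968948*(-1/2480585) = 2783927 + 968948/2480585 = 6905768526243/2480585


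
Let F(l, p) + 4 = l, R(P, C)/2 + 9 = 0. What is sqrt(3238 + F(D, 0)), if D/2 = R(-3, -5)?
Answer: sqrt(3198) ≈ 56.551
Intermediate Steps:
R(P, C) = -18 (R(P, C) = -18 + 2*0 = -18 + 0 = -18)
D = -36 (D = 2*(-18) = -36)
F(l, p) = -4 + l
sqrt(3238 + F(D, 0)) = sqrt(3238 + (-4 - 36)) = sqrt(3238 - 40) = sqrt(3198)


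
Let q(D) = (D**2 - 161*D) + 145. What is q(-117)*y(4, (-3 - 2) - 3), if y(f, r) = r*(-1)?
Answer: 261368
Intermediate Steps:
q(D) = 145 + D**2 - 161*D
y(f, r) = -r
q(-117)*y(4, (-3 - 2) - 3) = (145 + (-117)**2 - 161*(-117))*(-((-3 - 2) - 3)) = (145 + 13689 + 18837)*(-(-5 - 3)) = 32671*(-1*(-8)) = 32671*8 = 261368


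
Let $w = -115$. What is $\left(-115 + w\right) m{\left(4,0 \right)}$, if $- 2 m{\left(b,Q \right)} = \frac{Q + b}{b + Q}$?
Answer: $115$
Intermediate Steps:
$m{\left(b,Q \right)} = - \frac{1}{2}$ ($m{\left(b,Q \right)} = - \frac{\left(Q + b\right) \frac{1}{b + Q}}{2} = - \frac{\left(Q + b\right) \frac{1}{Q + b}}{2} = \left(- \frac{1}{2}\right) 1 = - \frac{1}{2}$)
$\left(-115 + w\right) m{\left(4,0 \right)} = \left(-115 - 115\right) \left(- \frac{1}{2}\right) = \left(-230\right) \left(- \frac{1}{2}\right) = 115$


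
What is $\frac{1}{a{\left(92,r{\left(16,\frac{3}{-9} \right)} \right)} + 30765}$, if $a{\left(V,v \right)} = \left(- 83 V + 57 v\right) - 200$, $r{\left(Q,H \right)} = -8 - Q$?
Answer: $\frac{1}{21561} \approx 4.638 \cdot 10^{-5}$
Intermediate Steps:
$a{\left(V,v \right)} = -200 - 83 V + 57 v$
$\frac{1}{a{\left(92,r{\left(16,\frac{3}{-9} \right)} \right)} + 30765} = \frac{1}{\left(-200 - 7636 + 57 \left(-8 - 16\right)\right) + 30765} = \frac{1}{\left(-200 - 7636 + 57 \left(-24\right)\right) + 30765} = \frac{1}{\left(-200 - 7636 - 1368\right) + 30765} = \frac{1}{-9204 + 30765} = \frac{1}{21561}$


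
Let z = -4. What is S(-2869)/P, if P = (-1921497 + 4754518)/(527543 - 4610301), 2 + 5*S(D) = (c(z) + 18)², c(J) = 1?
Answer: -1465710122/14165105 ≈ -103.47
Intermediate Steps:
S(D) = 359/5 (S(D) = -⅖ + (1 + 18)²/5 = -⅖ + (⅕)*19² = -⅖ + (⅕)*361 = -⅖ + 361/5 = 359/5)
P = -2833021/4082758 (P = 2833021/(-4082758) = 2833021*(-1/4082758) = -2833021/4082758 ≈ -0.69390)
S(-2869)/P = 359/(5*(-2833021/4082758)) = (359/5)*(-4082758/2833021) = -1465710122/14165105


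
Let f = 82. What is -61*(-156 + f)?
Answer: 4514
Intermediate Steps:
-61*(-156 + f) = -61*(-156 + 82) = -61*(-74) = 4514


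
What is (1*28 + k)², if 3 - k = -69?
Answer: 10000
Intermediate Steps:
k = 72 (k = 3 - 1*(-69) = 3 + 69 = 72)
(1*28 + k)² = (1*28 + 72)² = (28 + 72)² = 100² = 10000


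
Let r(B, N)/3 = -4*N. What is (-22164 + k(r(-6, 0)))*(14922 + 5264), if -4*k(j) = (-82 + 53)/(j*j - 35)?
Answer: -31318467977/70 ≈ -4.4741e+8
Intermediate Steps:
r(B, N) = -12*N (r(B, N) = 3*(-4*N) = -12*N)
k(j) = 29/(4*(-35 + j²)) (k(j) = -(-82 + 53)/(4*(j*j - 35)) = -(-29)/(4*(j² - 35)) = -(-29)/(4*(-35 + j²)) = 29/(4*(-35 + j²)))
(-22164 + k(r(-6, 0)))*(14922 + 5264) = (-22164 + 29/(4*(-35 + (-12*0)²)))*(14922 + 5264) = (-22164 + 29/(4*(-35 + 0²)))*20186 = (-22164 + 29/(4*(-35 + 0)))*20186 = (-22164 + (29/4)/(-35))*20186 = (-22164 + (29/4)*(-1/35))*20186 = (-22164 - 29/140)*20186 = -3102989/140*20186 = -31318467977/70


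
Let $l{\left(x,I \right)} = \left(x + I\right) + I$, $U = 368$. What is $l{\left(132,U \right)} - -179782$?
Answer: $180650$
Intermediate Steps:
$l{\left(x,I \right)} = x + 2 I$ ($l{\left(x,I \right)} = \left(I + x\right) + I = x + 2 I$)
$l{\left(132,U \right)} - -179782 = \left(132 + 2 \cdot 368\right) - -179782 = \left(132 + 736\right) + 179782 = 868 + 179782 = 180650$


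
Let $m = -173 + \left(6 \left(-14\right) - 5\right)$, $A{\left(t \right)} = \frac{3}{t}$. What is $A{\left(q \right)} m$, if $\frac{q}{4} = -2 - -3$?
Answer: $- \frac{393}{2} \approx -196.5$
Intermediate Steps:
$q = 4$ ($q = 4 \left(-2 - -3\right) = 4 \left(-2 + 3\right) = 4 \cdot 1 = 4$)
$m = -262$ ($m = -173 - 89 = -262$)
$A{\left(q \right)} m = \frac{3}{4} \left(-262\right) = - \frac{393}{2}$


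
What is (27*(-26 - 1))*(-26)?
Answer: 18954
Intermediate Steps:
(27*(-26 - 1))*(-26) = (27*(-27))*(-26) = -729*(-26) = 18954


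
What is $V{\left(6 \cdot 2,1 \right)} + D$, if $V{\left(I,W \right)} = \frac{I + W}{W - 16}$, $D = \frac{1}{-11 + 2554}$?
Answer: $- \frac{33044}{38145} \approx -0.86627$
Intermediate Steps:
$D = \frac{1}{2543} \approx 0.00039324$
$V{\left(I,W \right)} = \frac{I + W}{-16 + W}$
$V{\left(6 \cdot 2,1 \right)} + D = \frac{6 \cdot 2 + 1}{-16 + 1} + \frac{1}{2543} = \frac{12 + 1}{-15} + \frac{1}{2543} = \left(- \frac{1}{15}\right) 13 + \frac{1}{2543} = - \frac{13}{15} + \frac{1}{2543} = - \frac{33044}{38145}$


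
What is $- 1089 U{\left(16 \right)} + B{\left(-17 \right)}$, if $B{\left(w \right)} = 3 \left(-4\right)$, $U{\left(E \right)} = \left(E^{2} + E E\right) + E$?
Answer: $-575004$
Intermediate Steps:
$U{\left(E \right)} = E + 2 E^{2}$ ($U{\left(E \right)} = \left(E^{2} + E^{2}\right) + E = 2 E^{2} + E = E + 2 E^{2}$)
$B{\left(w \right)} = -12$
$- 1089 U{\left(16 \right)} + B{\left(-17 \right)} = - 1089 \cdot 16 \left(1 + 2 \cdot 16\right) - 12 = - 1089 \cdot 16 \left(1 + 32\right) - 12 = - 1089 \cdot 16 \cdot 33 - 12 = \left(-1089\right) 528 - 12 = -574992 - 12 = -575004$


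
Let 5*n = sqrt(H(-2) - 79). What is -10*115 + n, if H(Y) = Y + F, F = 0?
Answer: -1150 + 9*I/5 ≈ -1150.0 + 1.8*I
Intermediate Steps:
H(Y) = Y (H(Y) = Y + 0 = Y)
n = 9*I/5 (n = sqrt(-2 - 79)/5 = sqrt(-81)/5 = (9*I)/5 = 9*I/5 ≈ 1.8*I)
-10*115 + n = -10*115 + 9*I/5 = -1150 + 9*I/5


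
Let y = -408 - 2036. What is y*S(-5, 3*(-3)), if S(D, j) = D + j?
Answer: 34216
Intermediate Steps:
y = -2444
y*S(-5, 3*(-3)) = -2444*(-5 + 3*(-3)) = -2444*(-5 - 9) = -2444*(-14) = 34216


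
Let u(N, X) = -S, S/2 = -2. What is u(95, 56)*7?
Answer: 28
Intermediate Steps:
S = -4 (S = 2*(-2) = -4)
u(N, X) = 4 (u(N, X) = -1*(-4) = 4)
u(95, 56)*7 = 4*7 = 28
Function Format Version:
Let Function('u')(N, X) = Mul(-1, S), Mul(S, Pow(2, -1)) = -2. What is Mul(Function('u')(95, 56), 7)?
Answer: 28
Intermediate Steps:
S = -4 (S = Mul(2, -2) = -4)
Function('u')(N, X) = 4 (Function('u')(N, X) = Mul(-1, -4) = 4)
Mul(Function('u')(95, 56), 7) = Mul(4, 7) = 28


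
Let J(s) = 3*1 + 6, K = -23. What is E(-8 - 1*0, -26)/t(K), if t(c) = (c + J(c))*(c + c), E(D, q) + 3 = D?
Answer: -11/644 ≈ -0.017081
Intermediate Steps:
E(D, q) = -3 + D
J(s) = 9 (J(s) = 3 + 6 = 9)
t(c) = 2*c*(9 + c) (t(c) = (c + 9)*(c + c) = (9 + c)*(2*c) = 2*c*(9 + c))
E(-8 - 1*0, -26)/t(K) = (-3 + (-8 - 1*0))/((2*(-23)*(9 - 23))) = (-3 + (-8 + 0))/((2*(-23)*(-14))) = (-3 - 8)/644 = -11*1/644 = -11/644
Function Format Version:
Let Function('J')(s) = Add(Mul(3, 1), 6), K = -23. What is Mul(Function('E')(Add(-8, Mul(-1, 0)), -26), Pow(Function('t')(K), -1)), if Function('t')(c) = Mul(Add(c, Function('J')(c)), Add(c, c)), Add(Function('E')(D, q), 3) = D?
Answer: Rational(-11, 644) ≈ -0.017081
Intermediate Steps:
Function('E')(D, q) = Add(-3, D)
Function('J')(s) = 9 (Function('J')(s) = Add(3, 6) = 9)
Function('t')(c) = Mul(2, c, Add(9, c)) (Function('t')(c) = Mul(Add(c, 9), Add(c, c)) = Mul(Add(9, c), Mul(2, c)) = Mul(2, c, Add(9, c)))
Mul(Function('E')(Add(-8, Mul(-1, 0)), -26), Pow(Function('t')(K), -1)) = Mul(Add(-3, Add(-8, Mul(-1, 0))), Pow(Mul(2, -23, Add(9, -23)), -1)) = Mul(Add(-3, Add(-8, 0)), Pow(Mul(2, -23, -14), -1)) = Mul(Add(-3, -8), Pow(644, -1)) = Mul(-11, Rational(1, 644)) = Rational(-11, 644)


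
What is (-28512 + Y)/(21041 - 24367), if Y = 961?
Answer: 27551/3326 ≈ 8.2835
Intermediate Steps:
(-28512 + Y)/(21041 - 24367) = (-28512 + 961)/(21041 - 24367) = -27551/(-3326) = -27551*(-1/3326) = 27551/3326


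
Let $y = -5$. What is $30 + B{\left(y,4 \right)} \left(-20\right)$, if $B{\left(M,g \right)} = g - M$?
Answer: $-150$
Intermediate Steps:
$30 + B{\left(y,4 \right)} \left(-20\right) = 30 + \left(4 - -5\right) \left(-20\right) = 30 + \left(4 + 5\right) \left(-20\right) = 30 + 9 \left(-20\right) = 30 - 180 = -150$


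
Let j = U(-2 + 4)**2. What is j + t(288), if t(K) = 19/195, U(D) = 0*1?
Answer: 19/195 ≈ 0.097436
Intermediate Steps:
U(D) = 0
t(K) = 19/195 (t(K) = 19*(1/195) = 19/195)
j = 0 (j = 0**2 = 0)
j + t(288) = 0 + 19/195 = 19/195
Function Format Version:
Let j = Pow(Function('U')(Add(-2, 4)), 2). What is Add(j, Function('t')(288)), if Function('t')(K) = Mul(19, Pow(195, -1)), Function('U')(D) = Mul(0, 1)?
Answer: Rational(19, 195) ≈ 0.097436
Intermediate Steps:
Function('U')(D) = 0
Function('t')(K) = Rational(19, 195) (Function('t')(K) = Mul(19, Rational(1, 195)) = Rational(19, 195))
j = 0 (j = Pow(0, 2) = 0)
Add(j, Function('t')(288)) = Add(0, Rational(19, 195)) = Rational(19, 195)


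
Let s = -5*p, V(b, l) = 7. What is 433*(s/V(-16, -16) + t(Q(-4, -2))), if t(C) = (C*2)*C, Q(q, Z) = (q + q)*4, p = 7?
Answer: 884619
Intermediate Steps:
Q(q, Z) = 8*q (Q(q, Z) = (2*q)*4 = 8*q)
t(C) = 2*C**2 (t(C) = (2*C)*C = 2*C**2)
s = -35 (s = -5*7 = -35)
433*(s/V(-16, -16) + t(Q(-4, -2))) = 433*(-35/7 + 2*(8*(-4))**2) = 433*(-35*1/7 + 2*(-32)**2) = 433*(-5 + 2*1024) = 433*(-5 + 2048) = 433*2043 = 884619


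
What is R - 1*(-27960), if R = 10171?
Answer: 38131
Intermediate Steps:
R - 1*(-27960) = 10171 - 1*(-27960) = 10171 + 27960 = 38131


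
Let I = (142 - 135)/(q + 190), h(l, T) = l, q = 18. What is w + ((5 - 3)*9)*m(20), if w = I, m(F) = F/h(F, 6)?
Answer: 3751/208 ≈ 18.034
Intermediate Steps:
m(F) = 1 (m(F) = F/F = 1)
I = 7/208 (I = (142 - 135)/(18 + 190) = 7/208 ≈ 0.033654)
w = 7/208 ≈ 0.033654
w + ((5 - 3)*9)*m(20) = 7/208 + ((5 - 3)*9)*1 = 7/208 + (2*9)*1 = 7/208 + 18*1 = 7/208 + 18 = 3751/208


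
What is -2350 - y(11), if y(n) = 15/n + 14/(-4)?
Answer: -51653/22 ≈ -2347.9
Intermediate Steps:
y(n) = -7/2 + 15/n (y(n) = 15/n + 14*(-¼) = 15/n - 7/2 = -7/2 + 15/n)
-2350 - y(11) = -2350 - (-7/2 + 15/11) = -2350 - 1*(-47/22) = -2350 + 47/22 = -51653/22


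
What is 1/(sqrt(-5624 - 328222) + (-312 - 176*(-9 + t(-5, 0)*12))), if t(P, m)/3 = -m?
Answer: 212/325305 - I*sqrt(37094)/650610 ≈ 0.0006517 - 0.00029603*I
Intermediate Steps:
t(P, m) = -3*m (t(P, m) = 3*(-m) = -3*m)
1/(sqrt(-5624 - 328222) + (-312 - 176*(-9 + t(-5, 0)*12))) = 1/(sqrt(-5624 - 328222) + (-312 - 176*(-9 - 3*0*12))) = 1/(sqrt(-333846) + (-312 - 176*(-9 + 0*12))) = 1/(3*I*sqrt(37094) + (-312 - 176*(-9 + 0))) = 1/(3*I*sqrt(37094) + (-312 - 176*(-9))) = 1/(3*I*sqrt(37094) + (-312 + 1584)) = 1/(3*I*sqrt(37094) + 1272) = 1/(1272 + 3*I*sqrt(37094))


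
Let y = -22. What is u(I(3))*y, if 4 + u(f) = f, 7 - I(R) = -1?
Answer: -88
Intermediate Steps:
I(R) = 8 (I(R) = 7 - 1*(-1) = 7 + 1 = 8)
u(f) = -4 + f
u(I(3))*y = (-4 + 8)*(-22) = 4*(-22) = -88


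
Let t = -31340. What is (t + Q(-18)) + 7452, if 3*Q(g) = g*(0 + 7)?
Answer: -23930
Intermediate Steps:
Q(g) = 7*g/3 (Q(g) = (g*(0 + 7))/3 = (g*7)/3 = (7*g)/3 = 7*g/3)
(t + Q(-18)) + 7452 = (-31340 + (7/3)*(-18)) + 7452 = (-31340 - 42) + 7452 = -31382 + 7452 = -23930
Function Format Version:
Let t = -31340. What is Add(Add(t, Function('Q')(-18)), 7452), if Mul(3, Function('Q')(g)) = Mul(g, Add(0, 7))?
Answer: -23930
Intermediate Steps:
Function('Q')(g) = Mul(Rational(7, 3), g) (Function('Q')(g) = Mul(Rational(1, 3), Mul(g, Add(0, 7))) = Mul(Rational(1, 3), Mul(g, 7)) = Mul(Rational(1, 3), Mul(7, g)) = Mul(Rational(7, 3), g))
Add(Add(t, Function('Q')(-18)), 7452) = Add(Add(-31340, Mul(Rational(7, 3), -18)), 7452) = Add(Add(-31340, -42), 7452) = Add(-31382, 7452) = -23930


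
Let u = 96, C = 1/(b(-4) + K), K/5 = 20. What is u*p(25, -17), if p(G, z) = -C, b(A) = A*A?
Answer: -24/29 ≈ -0.82759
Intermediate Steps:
K = 100 (K = 5*20 = 100)
b(A) = A²
C = 1/116 (C = 1/((-4)² + 100) = 1/(16 + 100) = 1/116 ≈ 0.0086207)
p(G, z) = -1/116 (p(G, z) = -1*1/116 = -1/116)
u*p(25, -17) = 96*(-1/116) = -24/29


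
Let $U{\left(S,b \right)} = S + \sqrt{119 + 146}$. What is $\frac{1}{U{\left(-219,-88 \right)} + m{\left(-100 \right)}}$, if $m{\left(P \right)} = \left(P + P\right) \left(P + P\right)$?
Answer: $\frac{39781}{1582527696} - \frac{\sqrt{265}}{1582527696} \approx 2.5127 \cdot 10^{-5}$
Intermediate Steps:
$U{\left(S,b \right)} = S + \sqrt{265}$
$m{\left(P \right)} = 4 P^{2}$ ($m{\left(P \right)} = 2 P 2 P = 4 P^{2}$)
$\frac{1}{U{\left(-219,-88 \right)} + m{\left(-100 \right)}} = \frac{1}{\left(-219 + \sqrt{265}\right) + 4 \left(-100\right)^{2}} = \frac{1}{\left(-219 + \sqrt{265}\right) + 4 \cdot 10000} = \frac{1}{\left(-219 + \sqrt{265}\right) + 40000} = \frac{1}{39781 + \sqrt{265}}$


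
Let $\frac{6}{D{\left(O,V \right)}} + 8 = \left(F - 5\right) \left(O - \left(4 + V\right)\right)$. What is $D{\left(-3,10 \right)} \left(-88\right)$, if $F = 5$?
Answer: $66$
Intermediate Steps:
$D{\left(O,V \right)} = - \frac{3}{4}$ ($D{\left(O,V \right)} = \frac{6}{-8 + \left(5 - 5\right) \left(O - \left(4 + V\right)\right)} = \frac{6}{-8 + 0 \left(-4 + O - V\right)} = \frac{6}{-8 + 0} = \frac{6}{-8} = 6 \left(- \frac{1}{8}\right) = - \frac{3}{4}$)
$D{\left(-3,10 \right)} \left(-88\right) = \left(- \frac{3}{4}\right) \left(-88\right) = 66$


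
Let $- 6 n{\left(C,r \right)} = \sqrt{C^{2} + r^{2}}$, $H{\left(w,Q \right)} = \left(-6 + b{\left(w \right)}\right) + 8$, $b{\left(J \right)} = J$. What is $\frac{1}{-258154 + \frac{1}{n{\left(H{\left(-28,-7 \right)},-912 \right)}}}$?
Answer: $- \frac{53723138170}{13868843011138171} + \frac{3 \sqrt{208105}}{13868843011138171} \approx -3.8737 \cdot 10^{-6}$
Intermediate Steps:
$H{\left(w,Q \right)} = 2 + w$ ($H{\left(w,Q \right)} = \left(-6 + w\right) + 8 = 2 + w$)
$n{\left(C,r \right)} = - \frac{\sqrt{C^{2} + r^{2}}}{6}$
$\frac{1}{-258154 + \frac{1}{n{\left(H{\left(-28,-7 \right)},-912 \right)}}} = \frac{1}{-258154 + \frac{1}{\left(- \frac{1}{6}\right) \sqrt{\left(2 - 28\right)^{2} + \left(-912\right)^{2}}}} = \frac{1}{-258154 + \frac{1}{\left(- \frac{1}{6}\right) \sqrt{\left(-26\right)^{2} + 831744}}} = \frac{1}{-258154 + \frac{1}{\left(- \frac{1}{6}\right) \sqrt{676 + 831744}}} = \frac{1}{-258154 + \frac{1}{\left(- \frac{1}{6}\right) \sqrt{832420}}} = \frac{1}{-258154 + \frac{1}{\left(- \frac{1}{6}\right) 2 \sqrt{208105}}} = \frac{1}{-258154 + \frac{1}{\left(- \frac{1}{3}\right) \sqrt{208105}}} = \frac{1}{-258154 - \frac{3 \sqrt{208105}}{208105}}$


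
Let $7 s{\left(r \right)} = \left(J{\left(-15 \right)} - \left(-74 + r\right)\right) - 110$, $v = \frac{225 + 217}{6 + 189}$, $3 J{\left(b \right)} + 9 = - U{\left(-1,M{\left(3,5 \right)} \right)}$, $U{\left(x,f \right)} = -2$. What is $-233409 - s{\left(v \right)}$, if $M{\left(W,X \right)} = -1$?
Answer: $- \frac{1167016}{5} \approx -2.334 \cdot 10^{5}$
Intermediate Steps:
$J{\left(b \right)} = - \frac{7}{3}$ ($J{\left(b \right)} = -3 + \frac{\left(-1\right) \left(-2\right)}{3} = -3 + \frac{1}{3} \cdot 2 = -3 + \frac{2}{3} = - \frac{7}{3}$)
$v = \frac{34}{15}$ ($v = \frac{442}{195} = 442 \cdot \frac{1}{195} = \frac{34}{15} \approx 2.2667$)
$s{\left(r \right)} = - \frac{115}{21} - \frac{r}{7}$ ($s{\left(r \right)} = \frac{\left(- \frac{7}{3} - \left(-74 + r\right)\right) - 110}{7} = \frac{\left(\frac{215}{3} - r\right) - 110}{7} = \frac{- \frac{115}{3} - r}{7} = - \frac{115}{21} - \frac{r}{7}$)
$-233409 - s{\left(v \right)} = -233409 - \left(- \frac{115}{21} - \frac{34}{105}\right) = -233409 - - \frac{29}{5} = -233409 + \frac{29}{5} = - \frac{1167016}{5}$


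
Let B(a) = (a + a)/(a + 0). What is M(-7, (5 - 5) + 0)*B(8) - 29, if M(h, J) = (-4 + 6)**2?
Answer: -21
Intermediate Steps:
M(h, J) = 4 (M(h, J) = 2**2 = 4)
B(a) = 2 (B(a) = (2*a)/a = 2)
M(-7, (5 - 5) + 0)*B(8) - 29 = 4*2 - 29 = 8 - 29 = -21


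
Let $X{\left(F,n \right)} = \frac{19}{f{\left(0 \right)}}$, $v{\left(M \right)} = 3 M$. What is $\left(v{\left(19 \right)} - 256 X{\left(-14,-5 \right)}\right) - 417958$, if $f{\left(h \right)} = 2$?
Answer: $-420333$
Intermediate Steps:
$X{\left(F,n \right)} = \frac{19}{2}$
$\left(v{\left(19 \right)} - 256 X{\left(-14,-5 \right)}\right) - 417958 = \left(3 \cdot 19 - 2432\right) - 417958 = \left(57 - 2432\right) - 417958 = -2375 - 417958 = -420333$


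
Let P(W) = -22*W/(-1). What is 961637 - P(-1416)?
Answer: 992789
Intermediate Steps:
P(W) = 22*W (P(W) = -22*W*(-1) = -(-22)*W = 22*W)
961637 - P(-1416) = 961637 - 22*(-1416) = 961637 - 1*(-31152) = 961637 + 31152 = 992789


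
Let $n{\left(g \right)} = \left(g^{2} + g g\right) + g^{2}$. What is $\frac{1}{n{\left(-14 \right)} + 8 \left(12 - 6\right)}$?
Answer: $\frac{1}{636} \approx 0.0015723$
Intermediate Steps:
$n{\left(g \right)} = 3 g^{2}$ ($n{\left(g \right)} = \left(g^{2} + g^{2}\right) + g^{2} = 2 g^{2} + g^{2} = 3 g^{2}$)
$\frac{1}{n{\left(-14 \right)} + 8 \left(12 - 6\right)} = \frac{1}{3 \left(-14\right)^{2} + 8 \left(12 - 6\right)} = \frac{1}{3 \cdot 196 + 8 \left(12 - 6\right)} = \frac{1}{588 + 8 \cdot 6} = \frac{1}{588 + 48} = \frac{1}{636}$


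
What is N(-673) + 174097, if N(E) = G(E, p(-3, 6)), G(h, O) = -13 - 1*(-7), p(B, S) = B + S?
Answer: 174091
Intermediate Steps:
G(h, O) = -6 (G(h, O) = -13 + 7 = -6)
N(E) = -6
N(-673) + 174097 = -6 + 174097 = 174091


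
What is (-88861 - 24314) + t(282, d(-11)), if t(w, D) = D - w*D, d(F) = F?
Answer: -110084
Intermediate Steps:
t(w, D) = D - D*w
(-88861 - 24314) + t(282, d(-11)) = (-88861 - 24314) - 11*(1 - 1*282) = -113175 - 11*(1 - 282) = -113175 - 11*(-281) = -113175 + 3091 = -110084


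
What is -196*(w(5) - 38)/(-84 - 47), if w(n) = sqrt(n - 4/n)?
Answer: -7448/131 + 196*sqrt(105)/655 ≈ -53.789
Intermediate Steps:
-196*(w(5) - 38)/(-84 - 47) = -196*(sqrt(5 - 4/5) - 38)/(-84 - 47) = -196*(sqrt(5 - 4*1/5) - 38)/(-131) = -196*(sqrt(5 - 4/5) - 38)*(-1)/131 = -196*(sqrt(21/5) - 38)*(-1)/131 = -196*(sqrt(105)/5 - 38)*(-1)/131 = -196*(-38 + sqrt(105)/5)*(-1)/131 = -196*(38/131 - sqrt(105)/655) = -7448/131 + 196*sqrt(105)/655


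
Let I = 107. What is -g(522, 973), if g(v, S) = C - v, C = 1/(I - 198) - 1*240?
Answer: 69343/91 ≈ 762.01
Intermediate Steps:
C = -21841/91 (C = 1/(107 - 198) - 1*240 = 1/(-91) - 240 = -1/91 - 240 = -21841/91 ≈ -240.01)
g(v, S) = -21841/91 - v
-g(522, 973) = -(-21841/91 - 1*522) = -(-21841/91 - 522) = -1*(-69343/91) = 69343/91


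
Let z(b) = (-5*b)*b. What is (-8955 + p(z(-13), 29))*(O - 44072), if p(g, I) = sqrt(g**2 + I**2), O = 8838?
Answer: 315520470 - 35234*sqrt(714866) ≈ 2.8573e+8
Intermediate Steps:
z(b) = -5*b**2
p(g, I) = sqrt(I**2 + g**2)
(-8955 + p(z(-13), 29))*(O - 44072) = (-8955 + sqrt(29**2 + (-5*(-13)**2)**2))*(8838 - 44072) = (-8955 + sqrt(841 + (-5*169)**2))*(-35234) = (-8955 + sqrt(841 + (-845)**2))*(-35234) = (-8955 + sqrt(841 + 714025))*(-35234) = (-8955 + sqrt(714866))*(-35234) = 315520470 - 35234*sqrt(714866)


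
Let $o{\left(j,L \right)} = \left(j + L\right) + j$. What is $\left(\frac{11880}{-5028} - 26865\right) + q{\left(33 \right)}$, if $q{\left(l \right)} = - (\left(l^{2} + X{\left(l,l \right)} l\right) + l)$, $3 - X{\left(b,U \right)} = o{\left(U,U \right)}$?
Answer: $- \frac{10400151}{419} \approx -24821.0$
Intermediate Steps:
$o{\left(j,L \right)} = L + 2 j$ ($o{\left(j,L \right)} = \left(L + j\right) + j = L + 2 j$)
$X{\left(b,U \right)} = 3 - 3 U$ ($X{\left(b,U \right)} = 3 - \left(U + 2 U\right) = 3 - 3 U$)
$q{\left(l \right)} = - l - l^{2} - l \left(3 - 3 l\right)$ ($q{\left(l \right)} = - (\left(l^{2} + \left(3 - 3 l\right) l\right) + l) = - (\left(l^{2} + l \left(3 - 3 l\right)\right) + l) = - (l + l^{2} + l \left(3 - 3 l\right)) = - l - l^{2} - l \left(3 - 3 l\right)$)
$\left(\frac{11880}{-5028} - 26865\right) + q{\left(33 \right)} = \left(\frac{11880}{-5028} - 26865\right) + 2 \cdot 33 \left(-2 + 33\right) = \left(11880 \left(- \frac{1}{5028}\right) - 26865\right) + 2 \cdot 33 \cdot 31 = \left(- \frac{990}{419} - 26865\right) + 2046 = - \frac{11257425}{419} + 2046 = - \frac{10400151}{419}$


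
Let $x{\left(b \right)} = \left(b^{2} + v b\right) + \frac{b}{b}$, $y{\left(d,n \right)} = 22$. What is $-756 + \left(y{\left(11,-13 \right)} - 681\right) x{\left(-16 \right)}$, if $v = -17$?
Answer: $-349367$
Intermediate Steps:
$x{\left(b \right)} = 1 + b^{2} - 17 b$ ($x{\left(b \right)} = \left(b^{2} - 17 b\right) + \frac{b}{b} = \left(b^{2} - 17 b\right) + 1 = 1 + b^{2} - 17 b$)
$-756 + \left(y{\left(11,-13 \right)} - 681\right) x{\left(-16 \right)} = -756 + \left(22 - 681\right) \left(1 + \left(-16\right)^{2} - -272\right) = -756 - 659 \left(1 + 256 + 272\right) = -756 - 348611 = -349367$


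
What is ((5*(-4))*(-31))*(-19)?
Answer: -11780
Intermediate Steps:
((5*(-4))*(-31))*(-19) = -20*(-31)*(-19) = 620*(-19) = -11780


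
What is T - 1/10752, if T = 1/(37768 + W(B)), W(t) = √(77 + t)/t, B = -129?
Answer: -606410097595/9115040860122624 + 129*I*√13/11868542786618 ≈ -6.6529e-5 + 3.9189e-11*I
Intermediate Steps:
W(t) = √(77 + t)/t
T = 1/(37768 - 2*I*√13/129) (T = 1/(37768 + √(77 - 129)/(-129)) = 1/(37768 - 2*I*√13/129) ≈ 2.6477e-5 + 4.0e-11*I)
T - 1/10752 = (157124322/5934271393309 + 129*I*√13/11868542786618) - 1/10752 = -606410097595/9115040860122624 + 129*I*√13/11868542786618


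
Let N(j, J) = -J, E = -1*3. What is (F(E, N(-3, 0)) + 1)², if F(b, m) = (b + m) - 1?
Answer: 9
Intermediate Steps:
E = -3
F(b, m) = -1 + b + m
(F(E, N(-3, 0)) + 1)² = ((-1 - 3 - 1*0) + 1)² = ((-1 - 3 + 0) + 1)² = (-4 + 1)² = (-3)² = 9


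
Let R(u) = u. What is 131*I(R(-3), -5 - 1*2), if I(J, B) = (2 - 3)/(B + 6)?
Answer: 131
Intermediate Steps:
I(J, B) = -1/(6 + B)
131*I(R(-3), -5 - 1*2) = 131*(-1/(6 + (-5 - 1*2))) = 131*(-1/(6 + (-5 - 2))) = 131*(-1/(6 - 7)) = 131*(-1/(-1)) = 131*(-1*(-1)) = 131*1 = 131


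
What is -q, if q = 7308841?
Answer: -7308841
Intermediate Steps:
-q = -1*7308841 = -7308841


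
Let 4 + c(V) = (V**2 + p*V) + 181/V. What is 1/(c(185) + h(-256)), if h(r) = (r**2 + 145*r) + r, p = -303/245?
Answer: 9065/563418599 ≈ 1.6089e-5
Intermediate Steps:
p = -303/245 (p = -303*1/245 = -303/245 ≈ -1.2367)
c(V) = -4 + V**2 + 181/V - 303*V/245 (c(V) = -4 + ((V**2 - 303*V/245) + 181/V) = -4 + (V**2 + 181/V - 303*V/245) = -4 + V**2 + 181/V - 303*V/245)
h(r) = r**2 + 146*r
1/(c(185) + h(-256)) = 1/((-4 + 185**2 + 181/185 - 303/245*185) - 256*(146 - 256)) = 1/((-4 + 34225 + 181*(1/185) - 11211/49) - 256*(-110)) = 1/((-4 + 34225 + 181/185 - 11211/49) + 28160) = 1/(308148199/9065 + 28160) = 1/(563418599/9065) = 9065/563418599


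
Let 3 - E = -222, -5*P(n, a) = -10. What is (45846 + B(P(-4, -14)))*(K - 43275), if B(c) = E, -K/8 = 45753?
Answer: -18856814229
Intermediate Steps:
K = -366024 (K = -8*45753 = -366024)
P(n, a) = 2 (P(n, a) = -⅕*(-10) = 2)
E = 225 (E = 3 - 1*(-222) = 3 + 222 = 225)
B(c) = 225
(45846 + B(P(-4, -14)))*(K - 43275) = (45846 + 225)*(-366024 - 43275) = 46071*(-409299) = -18856814229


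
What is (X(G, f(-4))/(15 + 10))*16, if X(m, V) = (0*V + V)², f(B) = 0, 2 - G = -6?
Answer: 0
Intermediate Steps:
G = 8 (G = 2 - 1*(-6) = 2 + 6 = 8)
X(m, V) = V² (X(m, V) = (0 + V)² = V²)
(X(G, f(-4))/(15 + 10))*16 = (0²/(15 + 10))*16 = (0/25)*16 = ((1/25)*0)*16 = 0*16 = 0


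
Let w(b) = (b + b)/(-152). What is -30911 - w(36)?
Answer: -587300/19 ≈ -30911.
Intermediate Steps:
w(b) = -b/76 (w(b) = (2*b)*(-1/152) = -b/76)
-30911 - w(36) = -30911 - (-1)*36/76 = -30911 - 1*(-9/19) = -30911 + 9/19 = -587300/19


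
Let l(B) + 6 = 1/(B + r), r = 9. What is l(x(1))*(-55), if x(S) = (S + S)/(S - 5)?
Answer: 5500/17 ≈ 323.53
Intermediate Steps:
x(S) = 2*S/(-5 + S) (x(S) = (2*S)/(-5 + S) = 2*S/(-5 + S))
l(B) = -6 + 1/(9 + B) (l(B) = -6 + 1/(B + 9) = -6 + 1/(9 + B))
l(x(1))*(-55) = ((-53 - 12/(-5 + 1))/(9 + 2*1/(-5 + 1)))*(-55) = ((-53 - 12/(-4))/(9 + 2*1/(-4)))*(-55) = ((-53 - 12*(-1)/4)/(9 + 2*1*(-¼)))*(-55) = ((-53 - 6*(-½))/(9 - ½))*(-55) = ((-53 + 3)/(17/2))*(-55) = ((2/17)*(-50))*(-55) = -100/17*(-55) = 5500/17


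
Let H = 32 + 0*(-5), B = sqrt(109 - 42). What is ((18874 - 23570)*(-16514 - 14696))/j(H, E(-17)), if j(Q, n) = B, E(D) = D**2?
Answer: 146562160*sqrt(67)/67 ≈ 1.7905e+7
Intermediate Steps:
B = sqrt(67) ≈ 8.1853
H = 32 (H = 32 + 0 = 32)
j(Q, n) = sqrt(67)
((18874 - 23570)*(-16514 - 14696))/j(H, E(-17)) = ((18874 - 23570)*(-16514 - 14696))/(sqrt(67)) = (-4696*(-31210))*(sqrt(67)/67) = 146562160*(sqrt(67)/67) = 146562160*sqrt(67)/67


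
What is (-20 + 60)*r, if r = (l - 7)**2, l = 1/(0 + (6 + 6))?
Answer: 34445/18 ≈ 1913.6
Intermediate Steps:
l = 1/12 (l = 1/(0 + 12) = 1/12 ≈ 0.083333)
r = 6889/144 (r = (1/12 - 7)**2 = (-83/12)**2 = 6889/144 ≈ 47.840)
(-20 + 60)*r = (-20 + 60)*(6889/144) = 40*(6889/144) = 34445/18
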